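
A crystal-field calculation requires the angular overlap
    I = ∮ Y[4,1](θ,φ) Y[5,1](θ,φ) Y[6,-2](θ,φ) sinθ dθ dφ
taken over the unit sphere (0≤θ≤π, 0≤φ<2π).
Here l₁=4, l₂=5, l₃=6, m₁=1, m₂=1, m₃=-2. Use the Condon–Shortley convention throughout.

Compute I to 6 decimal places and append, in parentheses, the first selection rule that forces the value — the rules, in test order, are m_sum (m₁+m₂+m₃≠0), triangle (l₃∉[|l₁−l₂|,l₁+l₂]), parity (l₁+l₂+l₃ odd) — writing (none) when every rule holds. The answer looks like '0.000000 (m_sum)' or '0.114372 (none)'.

0.000000 (parity)

Σlᵢ=15 odd — θ-integrand is odd under cosθ→−cosθ; I=0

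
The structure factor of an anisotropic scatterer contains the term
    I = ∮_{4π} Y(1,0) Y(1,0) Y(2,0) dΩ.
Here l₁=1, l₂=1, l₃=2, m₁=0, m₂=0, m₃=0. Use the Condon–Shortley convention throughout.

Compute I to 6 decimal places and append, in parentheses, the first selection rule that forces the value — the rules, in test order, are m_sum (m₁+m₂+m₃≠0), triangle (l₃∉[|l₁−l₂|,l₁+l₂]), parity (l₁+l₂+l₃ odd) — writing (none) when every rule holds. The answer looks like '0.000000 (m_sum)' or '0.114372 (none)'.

0.252313 (none)

m-sum 0 ✓  L=4 even ✓  0≤2≤2 ✓
Π(2lᵢ+1) = 3×3×5 = 45
triangle coeff Δ(1,1,2) = 1/30
Σ_t [0,0]: t=0:+1/1 = 1/1
(3j)²=2/15 [(1 1 2; 0 0 0)], sign=+1
(m-triple is (0,0,0) — same symbol as above.)
⇒ 4πI² = 4/5
I = (+1)√(4/5/(4π)) = 0.25231325
No selection rule forces the value: the integral is nonzero (none).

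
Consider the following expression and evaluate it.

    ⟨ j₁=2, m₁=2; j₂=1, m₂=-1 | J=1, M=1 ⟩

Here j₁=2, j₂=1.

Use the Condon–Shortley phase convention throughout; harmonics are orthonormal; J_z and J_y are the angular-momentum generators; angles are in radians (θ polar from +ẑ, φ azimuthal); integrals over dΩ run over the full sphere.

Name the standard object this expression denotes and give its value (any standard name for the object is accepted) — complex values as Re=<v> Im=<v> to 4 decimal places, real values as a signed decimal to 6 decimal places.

Clebsch–Gordan coefficient, +√(3/5) ≈ +0.774597

This is a Clebsch–Gordan (vector-coupling) coefficient.
triangle: 2!·2!·0!/5! = 4/120
(j±m)!: 4!·0!·0!·2!·2!·0! = 96
prefactor² = (2J+1)·Δ·N² = 48/5
  k=0: +1/(0!·2!·0!·0!·2!·0!) = 1/4
Σ = 1/4  ⇒  CG² = 48/5·(1/4)² = 3/5
CG = +√(3/5) = +0.774597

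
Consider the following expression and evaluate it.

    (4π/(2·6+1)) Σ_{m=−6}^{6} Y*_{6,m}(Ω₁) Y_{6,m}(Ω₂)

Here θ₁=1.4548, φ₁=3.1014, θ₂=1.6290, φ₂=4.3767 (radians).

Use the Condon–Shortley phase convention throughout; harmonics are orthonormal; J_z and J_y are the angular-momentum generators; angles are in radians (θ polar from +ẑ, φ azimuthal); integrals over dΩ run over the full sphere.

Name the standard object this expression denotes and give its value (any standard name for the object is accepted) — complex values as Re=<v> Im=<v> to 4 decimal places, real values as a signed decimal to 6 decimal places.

This sum is the spherical-harmonic addition theorem: it equals the Legendre polynomial P_l(cos γ) of the angle γ between the two directions.
Summing Y*_{l m}(θ₁,φ₁)·Y_{l m}(θ₂,φ₂) over m ∈ [−6, 6]; prefactor 4π/(2·6+1) = 0.966644:
  [-6]  conj(Y_{6,-6})(Ω₁) = +0.450505-0.110798i ; Y_{6,-6}(Ω₂) = +0.205126-0.431967i ; Δ = +0.044549-0.217331i
  [-5]  conj(Y_{6,-5})(Ω₁) = -0.183490+0.037379i ; Y_{6,-5}(Ω₂) = +0.095966+0.010371i ; Δ = -0.017996+0.001684i
  [-4]  conj(Y_{6,-4})(Ω₁) = -0.292298+0.047402i ; Y_{6,-4}(Ω₂) = -0.077130-0.332348i ; Δ = +0.038299+0.093488i
  [-3]  conj(Y_{6,-3})(Ω₁) = +0.209224-0.025351i ; Y_{6,-3}(Ω₂) = +0.094413-0.059684i ; Δ = +0.018240-0.014881i
  [-2]  conj(Y_{6,-2})(Ω₁) = +0.244966-0.019734i ; Y_{6,-2}(Ω₂) = -0.238761-0.189696i ; Δ = -0.062232-0.041757i
  [-1]  conj(Y_{6,-1})(Ω₁) = -0.217873+0.008762i ; Y_{6,-1}(Ω₂) = +0.038609-0.110660i ; Δ = -0.007442+0.024448i
  [+0]  conj(Y_{6,0})(Ω₁) = -0.231996-0.000000i ; Y_{6,0}(Ω₂) = -0.295488+0.000000i ; Δ = +0.068552+0.000000i
  [+1]  conj(Y_{6,1})(Ω₁) = +0.217873+0.008762i ; Y_{6,1}(Ω₂) = -0.038609-0.110660i ; Δ = -0.007442-0.024448i
  [+2]  conj(Y_{6,2})(Ω₁) = +0.244966+0.019734i ; Y_{6,2}(Ω₂) = -0.238761+0.189696i ; Δ = -0.062232+0.041757i
  [+3]  conj(Y_{6,3})(Ω₁) = -0.209224-0.025351i ; Y_{6,3}(Ω₂) = -0.094413-0.059684i ; Δ = +0.018240+0.014881i
  [+4]  conj(Y_{6,4})(Ω₁) = -0.292298-0.047402i ; Y_{6,4}(Ω₂) = -0.077130+0.332348i ; Δ = +0.038299-0.093488i
  [+5]  conj(Y_{6,5})(Ω₁) = +0.183490+0.037379i ; Y_{6,5}(Ω₂) = -0.095966+0.010371i ; Δ = -0.017996-0.001684i
  [+6]  conj(Y_{6,6})(Ω₁) = +0.450505+0.110798i ; Y_{6,6}(Ω₂) = +0.205126+0.431967i ; Δ = +0.044549+0.217331i
Σ over m = +0.095388-0.000000i; ×(4π/13) → +0.092206-0.000000i. Real part: 0.092206

Legendre polynomial (addition theorem), +0.092206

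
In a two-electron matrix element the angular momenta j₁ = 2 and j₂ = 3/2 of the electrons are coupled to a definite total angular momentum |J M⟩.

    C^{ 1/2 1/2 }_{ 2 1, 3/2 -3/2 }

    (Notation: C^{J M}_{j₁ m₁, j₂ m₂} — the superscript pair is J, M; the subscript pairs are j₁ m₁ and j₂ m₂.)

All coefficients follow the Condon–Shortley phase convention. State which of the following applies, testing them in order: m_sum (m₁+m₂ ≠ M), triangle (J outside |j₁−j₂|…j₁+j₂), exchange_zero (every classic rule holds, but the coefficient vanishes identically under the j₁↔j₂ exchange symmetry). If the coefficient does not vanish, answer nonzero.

m_sum

m-sum: m₁+m₂ = 1+(-3/2) = -1/2, M = 1/2  ✗ ⇒ coefficient is 0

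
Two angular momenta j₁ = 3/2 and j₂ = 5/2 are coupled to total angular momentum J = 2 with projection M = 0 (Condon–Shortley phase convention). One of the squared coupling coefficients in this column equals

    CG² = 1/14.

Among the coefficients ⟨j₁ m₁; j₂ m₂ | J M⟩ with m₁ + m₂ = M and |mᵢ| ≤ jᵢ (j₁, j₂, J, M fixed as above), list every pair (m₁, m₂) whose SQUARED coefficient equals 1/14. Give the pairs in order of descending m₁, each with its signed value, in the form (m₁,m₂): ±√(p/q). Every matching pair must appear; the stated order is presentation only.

(1/2,-1/2): −√(1/14); (-1/2,1/2): −√(1/14)

Admissible pairs with m₁+m₂ = M = 0: (-3/2,3/2), (-1/2,1/2), (1/2,-1/2), (3/2,-3/2)
  (m₁,m₂)=(3/2,-3/2): CG² = 3/7, CG = +√(3/7)
  (m₁,m₂)=(1/2,-1/2): CG² = 1/14, CG = −√(1/14)   ← matches the target
  (m₁,m₂)=(-1/2,1/2): CG² = 1/14, CG = −√(1/14)   ← matches the target
  (m₁,m₂)=(-3/2,3/2): CG² = 3/7, CG = +√(3/7)
Pairs with CG² = 1/14: (1/2,-1/2): −√(1/14); (-1/2,1/2): −√(1/14)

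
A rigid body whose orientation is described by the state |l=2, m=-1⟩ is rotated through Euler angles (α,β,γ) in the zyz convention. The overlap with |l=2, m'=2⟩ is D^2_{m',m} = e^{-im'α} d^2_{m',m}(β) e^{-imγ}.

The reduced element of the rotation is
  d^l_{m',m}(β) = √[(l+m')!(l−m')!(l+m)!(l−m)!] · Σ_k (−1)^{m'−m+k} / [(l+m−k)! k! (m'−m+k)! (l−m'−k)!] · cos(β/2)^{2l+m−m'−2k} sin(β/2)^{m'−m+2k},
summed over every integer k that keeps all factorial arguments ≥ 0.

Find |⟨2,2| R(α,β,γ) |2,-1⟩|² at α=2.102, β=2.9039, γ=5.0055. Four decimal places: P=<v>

D^2_{2,-1}(2.1020,2.9039,5.0055) = e^{-i·2·2.1020}·d^2_{2,-1}(2.9039)·e^{-i·-1·5.0055}. Compute d first:
c=cos(2.903900/2)=0.118567, s=sin(2.903900/2)=0.992946; N=√[24·1·1·6]=12.000000
Admissible k: 0..0 (factorial args all ≥0)
  k=0: (−1)^3·12.0000/(6)·0.1186^1·0.9929^3 = -0.232151
d^2_{2,-1}(2.9039) = -0.232151
|D^2_{2,-1}|² = |d^2_{2,-1}(β)|² = (-0.232151)² = 0.053894 (the z-rotation phases have unit modulus)

P=0.0539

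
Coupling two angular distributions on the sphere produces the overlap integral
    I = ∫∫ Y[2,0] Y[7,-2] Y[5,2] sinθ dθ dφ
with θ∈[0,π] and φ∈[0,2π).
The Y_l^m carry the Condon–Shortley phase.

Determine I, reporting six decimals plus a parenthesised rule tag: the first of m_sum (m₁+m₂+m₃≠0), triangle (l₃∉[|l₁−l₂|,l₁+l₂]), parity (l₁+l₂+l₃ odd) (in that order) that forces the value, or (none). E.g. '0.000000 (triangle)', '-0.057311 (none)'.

Checks pass: Σm=0; 14 even; l₃=5∈[5,9].
(2·2+1)(2·7+1)(2·5+1) = 825
Δ: 4! 0! 10! / 15! → 1/15015
sum: t=2:+1/57600 = 1/57600
3j²(2 7 5; 0 0 0) = Δ·Π!·Σ² = 21/715  (sign -1)
sum: t=2:+1/120960 = 1/120960
3j²(2 7 5; 0 -2 2) = Δ·Π!·Σ² = 24/1001  (sign -1)
combine: 4πI² = 825·21/715·24/1001 = 1080/1859
take √, sign +1: I = 0.21501425
No selection rule forces the value: the integral is nonzero (none).

0.215014 (none)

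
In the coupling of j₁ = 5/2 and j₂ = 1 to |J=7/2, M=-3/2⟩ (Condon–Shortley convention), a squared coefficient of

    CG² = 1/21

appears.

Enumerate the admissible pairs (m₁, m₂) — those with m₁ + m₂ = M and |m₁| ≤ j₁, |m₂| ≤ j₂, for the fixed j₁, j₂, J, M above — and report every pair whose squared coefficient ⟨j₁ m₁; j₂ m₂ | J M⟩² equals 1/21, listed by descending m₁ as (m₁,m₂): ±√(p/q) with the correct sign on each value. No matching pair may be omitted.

Admissible pairs with m₁+m₂ = M = -3/2: (-5/2,1), (-3/2,0), (-1/2,-1)
  (m₁,m₂)=(-1/2,-1): CG² = 10/21, CG = +√(10/21)
  (m₁,m₂)=(-3/2,0): CG² = 10/21, CG = +√(10/21)
  (m₁,m₂)=(-5/2,1): CG² = 1/21, CG = +√(1/21)   ← matches the target
Pairs with CG² = 1/21: (-5/2,1): +√(1/21)

(-5/2,1): +√(1/21)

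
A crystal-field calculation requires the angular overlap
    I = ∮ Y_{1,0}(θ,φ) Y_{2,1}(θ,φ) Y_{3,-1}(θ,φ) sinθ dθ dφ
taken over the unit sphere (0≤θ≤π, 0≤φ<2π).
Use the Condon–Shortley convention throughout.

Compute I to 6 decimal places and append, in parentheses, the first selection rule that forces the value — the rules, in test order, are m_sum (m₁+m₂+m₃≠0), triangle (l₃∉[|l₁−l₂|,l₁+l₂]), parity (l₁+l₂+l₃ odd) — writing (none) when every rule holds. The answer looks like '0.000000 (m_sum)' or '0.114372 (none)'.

Checks pass: Σm=0; 6 even; l₃=3∈[1,3].
(2·1+1)(2·2+1)(2·3+1) = 105
Δ: 0! 2! 4! / 7! → 1/105
sum: t=0:+1/4 = 1/4
3j²(1 2 3; 0 0 0) = Δ·Π!·Σ² = 3/35  (sign -1)
sum: t=0:+1/6 = 1/6
3j²(1 2 3; 0 1 -1) = Δ·Π!·Σ² = 8/105  (sign +1)
combine: 4πI² = 105·3/35·8/105 = 24/35
take √, sign -1: I = -0.23359668
No selection rule forces the value: the integral is nonzero (none).

-0.233597 (none)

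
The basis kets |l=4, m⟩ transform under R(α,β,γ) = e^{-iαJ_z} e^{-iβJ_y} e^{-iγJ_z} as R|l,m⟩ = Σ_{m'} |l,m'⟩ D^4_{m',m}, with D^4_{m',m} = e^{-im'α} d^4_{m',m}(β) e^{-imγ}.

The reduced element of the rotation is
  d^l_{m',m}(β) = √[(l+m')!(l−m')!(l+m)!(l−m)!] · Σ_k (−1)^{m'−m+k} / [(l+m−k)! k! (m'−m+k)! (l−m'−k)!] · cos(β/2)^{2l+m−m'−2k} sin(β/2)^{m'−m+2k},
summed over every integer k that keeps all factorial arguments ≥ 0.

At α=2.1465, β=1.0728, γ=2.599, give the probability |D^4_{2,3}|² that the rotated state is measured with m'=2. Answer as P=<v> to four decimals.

P=0.0016

Split into d^4_{2,3}(β=1.0728) × two z-phases.
Half-angle: c=0.859554, s=0.511045. N=√(720·2·5040·1)=2693.993318
The bounds max(0,m−m')=1 and min(l+m,l−m')=2 give 2 terms
  k=1: (−1)^0·2693.9933/(720)·0.8596^7·0.5110^1 = +0.662881
  k=2: (−1)^1·2693.9933/(240)·0.8596^5·0.5110^3 = -0.702956
d^4_{2,3}(1.0728) = +0.662881 -0.702956 = -0.040076
|D^4_{2,3}|² = |d^4_{2,3}(β)|² = (-0.040076)² = 0.001606 (the z-rotation phases have unit modulus)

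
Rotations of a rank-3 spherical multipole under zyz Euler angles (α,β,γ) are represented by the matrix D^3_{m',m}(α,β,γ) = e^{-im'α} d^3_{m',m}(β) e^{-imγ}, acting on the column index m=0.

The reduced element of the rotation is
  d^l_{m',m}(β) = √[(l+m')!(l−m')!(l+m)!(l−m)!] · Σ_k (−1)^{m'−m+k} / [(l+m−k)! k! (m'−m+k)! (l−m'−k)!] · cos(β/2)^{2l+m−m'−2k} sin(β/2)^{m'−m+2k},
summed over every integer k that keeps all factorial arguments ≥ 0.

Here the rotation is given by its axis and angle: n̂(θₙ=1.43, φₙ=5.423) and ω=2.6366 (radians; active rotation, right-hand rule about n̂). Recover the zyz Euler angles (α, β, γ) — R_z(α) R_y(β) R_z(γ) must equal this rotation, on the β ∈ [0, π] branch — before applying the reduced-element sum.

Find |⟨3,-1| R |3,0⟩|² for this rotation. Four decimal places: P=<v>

P=0.3522

Axis–angle → zyz. n̂ = (sinθₙcosφₙ, sinθₙsinφₙ, cosθₙ) = (+0.645842, -0.750463, +0.140332), ω = 2.6366.
R = I cosω + sinω [n̂]ₓ + (1−cosω) n̂n̂ᵀ gives
  R = [-0.093018, -0.976755, -0.193124; -0.840970, +0.180913, -0.509941; +0.533026, +0.114977, -0.838250]
β = atan2(√(R₁₃²+R₂₃²), R₃₃) = 2.564863; α = atan2(R₂₃, R₁₃) mod 2π = 4.350363; γ = atan2(R₃₂, −R₃₁) mod 2π = 2.929141
Split into d^3_{-1,0}(β=2.5649) × two z-phases.
c=cos(2.564863/2)=0.284385, s=sin(2.564863/2)=0.958710; N=√[2·24·6·6]=41.569219
k∈{1,2,3} keeps every argument non-negative
  k=1: (−1)^0·41.5692/(12)·0.2844^5·0.9587^1 = +0.006177
  k=2: (−1)^1·41.5692/(4)·0.2844^3·0.9587^3 = -0.210617
  k=3: (−1)^2·41.5692/(12)·0.2844^1·0.9587^5 = +0.797874
d^3_{-1,0}(2.5649) = +0.006177 -0.210617 +0.797874 = +0.593434
|D^3_{-1,0}|² = |d^3_{-1,0}(β)|² = (+0.593434)² = 0.352163 (the z-rotation phases have unit modulus)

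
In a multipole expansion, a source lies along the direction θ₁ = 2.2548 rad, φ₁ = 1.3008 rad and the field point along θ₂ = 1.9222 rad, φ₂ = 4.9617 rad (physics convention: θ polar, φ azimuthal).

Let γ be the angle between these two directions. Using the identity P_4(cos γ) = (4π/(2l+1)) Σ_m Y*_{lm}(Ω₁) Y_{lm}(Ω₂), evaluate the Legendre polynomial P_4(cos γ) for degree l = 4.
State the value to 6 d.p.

-0.139659

Expand P_4 via completeness: Σ_{m} conj(Y_{4,m}) at Ω₁ times Y_{4,m} at Ω₂ —
  term(m=-4) = (-0.026636, -0.048019)   from Y*(Ω₁)=(0.075266, -0.140834), Y(Ω₂)=(0.186595, -0.288851)
  term(m=-3) = (-0.001690, 0.131298)   from Y*(Ω₁)=(0.266706, 0.253902), Y(Ω₂)=(0.242524, 0.261413)
  term(m=-2) = (-0.009208, 0.015638)   from Y*(Ω₁)=(-0.309395, 0.185457), Y(Ω₂)=(0.044184, -0.024059)
  term(m=-1) = (-0.013679, 0.007819)   from Y*(Ω₁)=(0.012663, 0.045756), Y(Ω₂)=(0.081885, 0.321610)
  term(m=+0) = (0.002403, 0.000000)   from Y*(Ω₁)=(-0.359521, -0.000000), Y(Ω₂)=(-0.006684, 0.000000)
  term(m=+1) = (-0.013679, -0.007819)   from Y*(Ω₁)=(-0.012663, 0.045756), Y(Ω₂)=(-0.081885, 0.321610)
  term(m=+2) = (-0.009208, -0.015638)   from Y*(Ω₁)=(-0.309395, -0.185457), Y(Ω₂)=(0.044184, 0.024059)
  term(m=+3) = (-0.001690, -0.131298)   from Y*(Ω₁)=(-0.266706, 0.253902), Y(Ω₂)=(-0.242524, 0.261413)
  term(m=+4) = (-0.026636, 0.048019)   from Y*(Ω₁)=(0.075266, 0.140834), Y(Ω₂)=(0.186595, 0.288851)
Σ over m = (-0.100023, 0.000000); ×(4π/9) → (-0.139659, 0.000000). Real part: -0.139659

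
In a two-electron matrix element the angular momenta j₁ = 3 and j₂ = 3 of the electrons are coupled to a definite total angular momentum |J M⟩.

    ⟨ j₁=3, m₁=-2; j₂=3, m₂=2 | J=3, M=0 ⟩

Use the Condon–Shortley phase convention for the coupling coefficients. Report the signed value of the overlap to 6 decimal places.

−√(1/6) = -0.408248

triangle: 3!·3!·3!/10! = 216/3628800
(j±m)!: 1!·5!·5!·1!·3!·3! = 518400
prefactor² = (2J+1)·Δ·N² = 216
  k=2: +1/(2!·1!·3!·3!·0!·0!) = 1/72
  k=3: −1/(3!·0!·2!·2!·1!·1!) = -1/24
Σ = -1/36  ⇒  CG² = 216·(-1/36)² = 1/6
CG = −√(1/6) = -0.408248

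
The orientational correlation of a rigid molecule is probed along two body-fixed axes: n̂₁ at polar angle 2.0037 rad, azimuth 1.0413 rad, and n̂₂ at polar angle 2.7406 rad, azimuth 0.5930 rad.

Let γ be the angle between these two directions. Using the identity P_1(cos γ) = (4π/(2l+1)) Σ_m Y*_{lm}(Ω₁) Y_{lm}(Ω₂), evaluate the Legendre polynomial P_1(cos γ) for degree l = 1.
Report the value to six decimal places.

0.705543

Summing Y*_{l m}(θ₁,φ₁)·Y_{l m}(θ₂,φ₂) over m ∈ [−1, 1]; prefactor 4π/(2·1+1) = 4.188790:
  term(m=-1) = 0.03812 + 0.01833j   from Y*(Ω₁)=0.15841 + 0.27068j, Y(Ω₂)=0.11183 - 0.07537j
  term(m=+0) = 0.09221 + 0.00000j   from Y*(Ω₁)=-0.20497 + 0.00000j, Y(Ω₂)=-0.44984 + 0.00000j
  term(m=+1) = 0.03812 - 0.01833j   from Y*(Ω₁)=-0.15841 + 0.27068j, Y(Ω₂)=-0.11183 - 0.07537j
Σ over m = 0.16844 + 0.00000j; ×(4π/3) → 0.70554 + 0.00000j. Real part: 0.705543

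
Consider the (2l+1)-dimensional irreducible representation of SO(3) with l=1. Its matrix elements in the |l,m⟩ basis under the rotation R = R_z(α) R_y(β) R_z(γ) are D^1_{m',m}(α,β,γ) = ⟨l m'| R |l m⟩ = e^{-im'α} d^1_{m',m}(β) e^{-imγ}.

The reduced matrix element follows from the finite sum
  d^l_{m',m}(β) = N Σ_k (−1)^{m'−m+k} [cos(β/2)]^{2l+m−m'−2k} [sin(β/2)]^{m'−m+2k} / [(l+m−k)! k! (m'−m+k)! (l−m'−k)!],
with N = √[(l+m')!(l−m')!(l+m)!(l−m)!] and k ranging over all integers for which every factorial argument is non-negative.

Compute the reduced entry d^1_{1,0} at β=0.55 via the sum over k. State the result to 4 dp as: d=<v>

d^1_{1,0}(β=0.5500) via the finite sum:
c=cos(0.550000/2)=0.962425, s=sin(0.550000/2)=0.271547; N=√[2·1·1·1]=1.414214
Admissible k: 0..0 (factorial args all ≥0)
  k=0: (−1)^1·1.4142/(1)·0.9624^1·0.2715^1 = -0.369596
d^1_{1,0}(0.5500) = -0.369596

d=-0.3696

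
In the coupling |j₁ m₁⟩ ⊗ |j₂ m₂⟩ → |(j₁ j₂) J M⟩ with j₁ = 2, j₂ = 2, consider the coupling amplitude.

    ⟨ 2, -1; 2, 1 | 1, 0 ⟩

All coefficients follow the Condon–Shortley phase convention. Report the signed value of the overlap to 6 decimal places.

+0.316228  (= +√(1/10))

√[3·3!1!1!/6! · 1!3!3!1!1!1!] = √(9/10)
  +(−1)^2/∏(2,1,1,1,0,0)! = 1/2  (running 1/2)
  +(−1)^3/∏(3,0,0,0,1,1)! = -1/6  (running 1/3)
⟨..|..⟩ = √(9/10)·(1/3) = +0.316228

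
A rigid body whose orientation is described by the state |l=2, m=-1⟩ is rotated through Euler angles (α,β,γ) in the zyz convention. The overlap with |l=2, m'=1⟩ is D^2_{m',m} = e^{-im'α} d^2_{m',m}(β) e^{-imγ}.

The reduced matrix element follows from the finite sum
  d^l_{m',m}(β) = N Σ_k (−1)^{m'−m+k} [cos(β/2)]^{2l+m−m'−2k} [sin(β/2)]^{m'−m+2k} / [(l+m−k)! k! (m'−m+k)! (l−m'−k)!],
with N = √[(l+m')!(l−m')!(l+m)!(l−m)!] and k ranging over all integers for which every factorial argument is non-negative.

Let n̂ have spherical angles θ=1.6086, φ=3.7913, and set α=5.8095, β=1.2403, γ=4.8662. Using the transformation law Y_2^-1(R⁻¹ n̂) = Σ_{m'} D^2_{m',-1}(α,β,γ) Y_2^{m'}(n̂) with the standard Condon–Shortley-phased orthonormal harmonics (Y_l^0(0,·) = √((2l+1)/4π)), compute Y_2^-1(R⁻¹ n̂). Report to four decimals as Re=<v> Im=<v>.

Need the full column D^2_{m',-1} for m'=−2..2 at α=5.8095, β=1.2403, γ=4.8662.
cos(β/2)=0.813791, sin(β/2)=0.581157
d^2_{-2,-1}: single k=1 term ⇒ +0.626416;  D = -0.446543-0.439313i
d^2_{-1,-1}: k∈[0..1] ⇒ +0.438583 -0.671019 = -0.232435;  D = +0.073089+0.220645i
d^2_{0,-1}: k∈[0..1] ⇒ -0.767200 +0.391264 = -0.375936;  D = -0.057595+0.371498i
d^2_{1,-1}: k∈[0..1] ⇒ +0.671019 -0.114071 = +0.556948;  D = +0.326995-0.450849i
d^2_{2,-1}: single k=0 term ⇒ -0.319466;  D = -0.284881+0.144572i
Y_2^{m'}(θ=1.6086,φ=3.7913) and Σ D·Y over m':
  (-0.4465-0.4393i)·(+0.1034-0.3716i)  (+0.0731+0.2206i)·(+0.0232-0.0177i)  (-0.0576+0.3715i)·(-0.3140+0.0000i)  (+0.3270-0.4508i)·(-0.0232-0.0177i)  (-0.2849+0.1446i)·(+0.1034+0.3716i)
Y_2^-1(R⁻¹ n̂) = -0.284478-0.078527i

Re=-0.2845 Im=-0.0785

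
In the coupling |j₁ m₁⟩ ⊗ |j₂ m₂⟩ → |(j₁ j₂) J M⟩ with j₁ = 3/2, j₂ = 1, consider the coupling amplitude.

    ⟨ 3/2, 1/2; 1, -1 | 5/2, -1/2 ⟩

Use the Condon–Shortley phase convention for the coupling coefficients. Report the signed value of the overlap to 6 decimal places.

+0.547723

j₁+j₂−J=0  J+j₁−j₂=3  J−j₁+j₂=2  j₁+j₂+J+1=6
(j₁±m₁, j₂±m₂, J±M) = (2,1,0,2,2,3)
P² = 24/5
sum k=0..0:
  [0] +1/4 = 1/4
S = 1/4
C² = P²·S² = 3/10 ; C = +0.547723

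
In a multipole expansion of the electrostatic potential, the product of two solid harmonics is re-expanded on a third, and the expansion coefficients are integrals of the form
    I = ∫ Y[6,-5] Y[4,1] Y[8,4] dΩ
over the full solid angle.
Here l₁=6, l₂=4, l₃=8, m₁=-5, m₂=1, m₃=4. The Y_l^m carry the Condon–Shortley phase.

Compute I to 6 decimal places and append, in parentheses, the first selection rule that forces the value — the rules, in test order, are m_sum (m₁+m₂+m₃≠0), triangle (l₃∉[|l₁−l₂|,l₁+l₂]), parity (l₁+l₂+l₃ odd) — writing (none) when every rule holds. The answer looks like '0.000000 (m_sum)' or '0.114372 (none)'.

-0.161070 (none)

m-sum 0 ✓  L=18 even ✓  2≤8≤10 ✓
Π(2lᵢ+1) = 13×9×17 = 1989
triangle coeff Δ(6,4,8) = 1/23279256
Σ_t [0,2]: t=0:+1/1658880 t=1:−1/518400 t=2:+1/1658880 = -1/1382400
(3j)²=504/46189 [(6 4 8; 0 0 0)], sign=-1
Σ_t [1,2]: t=1:−1/174182400 t=2:+1/26127360 = 17/522547200
(3j)²=935/62244 [(6 4 8; -5 1 4)], sign=+1
⇒ 4πI² = 1530/4693
I = (-1)√(1530/4693/(4π)) = -0.16107031
No selection rule forces the value: the integral is nonzero (none).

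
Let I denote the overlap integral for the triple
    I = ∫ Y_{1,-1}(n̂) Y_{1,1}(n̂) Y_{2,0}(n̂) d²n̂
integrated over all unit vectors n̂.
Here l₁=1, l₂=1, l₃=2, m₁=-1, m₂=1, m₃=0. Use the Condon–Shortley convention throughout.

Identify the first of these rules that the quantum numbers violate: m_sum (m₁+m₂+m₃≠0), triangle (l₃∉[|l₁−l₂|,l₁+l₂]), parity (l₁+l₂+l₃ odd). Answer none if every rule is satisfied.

none

m₁+m₂+m₃ = -1 + 1 + 0 = 0  ✓
triangle: |1−1|=0 ≤ l₃=2 ≤ 1+1=2  ✓
parity: l₁+l₂+l₃ = 4 is even  ✓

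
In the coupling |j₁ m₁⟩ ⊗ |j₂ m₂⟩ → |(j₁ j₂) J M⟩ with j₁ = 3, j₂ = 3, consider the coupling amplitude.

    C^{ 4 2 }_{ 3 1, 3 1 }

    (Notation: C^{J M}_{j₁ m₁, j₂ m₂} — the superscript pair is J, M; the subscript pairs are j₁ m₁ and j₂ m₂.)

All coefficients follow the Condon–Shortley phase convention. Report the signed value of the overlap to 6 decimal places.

-0.509647

√[9·2!4!4!/11! · 4!2!4!2!6!2!] = √(331776/385)
  +(−1)^0/∏(0,2,2,4,2,0)! = 1/192  (running 1/192)
  +(−1)^1/∏(1,1,1,3,3,1)! = -1/36  (running -13/576)
  +(−1)^2/∏(2,0,0,2,4,2)! = 1/192  (running -5/288)
⟨..|..⟩ = √(331776/385)·(-5/288) = -0.509647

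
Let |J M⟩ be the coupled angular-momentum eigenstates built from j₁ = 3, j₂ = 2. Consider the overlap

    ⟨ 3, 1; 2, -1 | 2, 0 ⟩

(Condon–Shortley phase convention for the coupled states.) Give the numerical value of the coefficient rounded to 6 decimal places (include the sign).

-0.377964

j₁+j₂−J=3  J+j₁−j₂=3  J−j₁+j₂=1  j₁+j₂+J+1=8
(j₁±m₁, j₂±m₂, J±M) = (4,2,1,3,2,2)
P² = 36/7
sum k=0..1:
  [0] +1/12 = 1/12
  [1] −1/4 = -1/4
S = -1/6
C² = P²·S² = 1/7 ; C = -0.377964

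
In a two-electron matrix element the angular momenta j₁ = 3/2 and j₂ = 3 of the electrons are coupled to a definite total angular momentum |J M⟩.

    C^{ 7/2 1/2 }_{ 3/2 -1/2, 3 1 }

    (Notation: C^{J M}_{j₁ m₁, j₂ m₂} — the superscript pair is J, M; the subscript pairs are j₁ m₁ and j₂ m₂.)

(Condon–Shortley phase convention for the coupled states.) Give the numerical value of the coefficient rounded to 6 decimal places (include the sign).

-0.534522

√[8·1!2!5!/9! · 1!2!4!2!4!3!] = √(512/7)
  +(−1)^0/∏(0,1,2,4,0,1)! = 1/48  (running 1/48)
  +(−1)^1/∏(1,0,1,3,1,2)! = -1/12  (running -1/16)
⟨..|..⟩ = √(512/7)·(-1/16) = -0.534522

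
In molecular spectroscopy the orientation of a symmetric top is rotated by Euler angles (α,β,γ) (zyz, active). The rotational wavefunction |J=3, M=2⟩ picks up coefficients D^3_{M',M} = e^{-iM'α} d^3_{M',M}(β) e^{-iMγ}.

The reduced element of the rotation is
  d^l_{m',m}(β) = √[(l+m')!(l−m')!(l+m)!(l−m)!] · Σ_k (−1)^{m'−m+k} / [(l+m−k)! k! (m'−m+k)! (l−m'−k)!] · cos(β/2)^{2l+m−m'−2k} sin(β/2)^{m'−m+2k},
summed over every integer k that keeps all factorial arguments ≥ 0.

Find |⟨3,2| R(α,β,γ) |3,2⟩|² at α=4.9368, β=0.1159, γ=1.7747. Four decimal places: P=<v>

P=0.9473

Split into d^3_{2,2}(β=0.1159) × two z-phases.
c=cos(0.115900/2)=0.998321, s=sin(0.115900/2)=0.057918; N=√[120·1·120·1]=120.000000
The bounds max(0,m−m')=0 and min(l+m,l−m')=1 give 2 terms
  k=0: (−1)^0·120.0000/(120)·0.9983^6·0.0579^0 = +0.989970
  k=1: (−1)^1·120.0000/(24)·0.9983^4·0.0579^2 = -0.016660
d^3_{2,2}(0.1159) = +0.989970 -0.016660 = +0.973310
|D^3_{2,2}|² = |d^3_{2,2}(β)|² = (+0.973310)² = 0.947333 (the z-rotation phases have unit modulus)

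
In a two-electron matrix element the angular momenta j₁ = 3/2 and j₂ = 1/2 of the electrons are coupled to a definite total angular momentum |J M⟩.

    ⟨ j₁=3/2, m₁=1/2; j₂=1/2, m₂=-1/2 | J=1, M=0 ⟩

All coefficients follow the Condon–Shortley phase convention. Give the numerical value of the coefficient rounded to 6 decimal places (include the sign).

+√(1/2) ≈ +0.707107

triangle: 1!*2!*0!/4! = 2/24
(j±m)!: 2!*1!*0!*1!*1!*1! = 2
prefactor² = (2J+1)*Δ*N² = 1/2
  k=0: +1/(0!*1!*1!*0!*1!*0!) = 1
Σ = 1  ⇒  CG² = 1/2*1² = 1/2
CG = +√(1/2) = +0.707107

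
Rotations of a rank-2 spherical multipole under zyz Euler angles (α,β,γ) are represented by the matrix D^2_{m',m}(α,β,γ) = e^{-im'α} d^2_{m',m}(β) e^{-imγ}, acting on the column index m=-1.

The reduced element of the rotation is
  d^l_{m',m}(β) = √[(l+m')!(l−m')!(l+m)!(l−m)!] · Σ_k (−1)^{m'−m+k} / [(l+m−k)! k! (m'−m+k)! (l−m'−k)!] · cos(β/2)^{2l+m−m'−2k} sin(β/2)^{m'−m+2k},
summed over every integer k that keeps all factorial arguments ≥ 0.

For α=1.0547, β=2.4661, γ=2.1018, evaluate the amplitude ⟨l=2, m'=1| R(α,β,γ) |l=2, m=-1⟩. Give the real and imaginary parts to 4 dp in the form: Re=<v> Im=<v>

Re=-0.2497 Im=-0.4323

D^2_{1,-1}(1.0547,2.4661,2.1018) = e^{-i·1·1.0547}·d^2_{1,-1}(2.4661)·e^{-i·-1·2.1018}. Compute d first:
c=cos(2.466100/2)=0.331362, s=sin(2.466100/2)=0.943504; N=√[6·1·1·6]=6.000000
k∈{0,1} keeps every argument non-negative
  k=0: (−1)^2·6.0000/(2)·0.3314^2·0.9435^2 = +0.293233
  k=1: (−1)^3·6.0000/(6)·0.3314^0·0.9435^4 = -0.792455
d^2_{1,-1}(2.4661) = +0.293233 -0.792455 = -0.499222
Phases: e^{-i·(1)·1.0547}=+0.493489-0.869752i, e^{-i·(-1)·2.1018}=-0.506399+0.862299i ⇒ D=-0.249653-0.432315i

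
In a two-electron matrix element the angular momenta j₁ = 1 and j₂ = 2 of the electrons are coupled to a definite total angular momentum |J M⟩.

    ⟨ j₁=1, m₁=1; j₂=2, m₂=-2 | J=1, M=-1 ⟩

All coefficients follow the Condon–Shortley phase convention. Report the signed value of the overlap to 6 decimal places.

+√(3/5) = +0.774597

√[3·2!0!2!/5! · 2!0!0!4!0!2!] = √(48/5)
  +(−1)^0/∏(0,2,0,0,0,2)! = 1/4  (running 1/4)
⟨..|..⟩ = √(48/5)·(1/4) = +0.774597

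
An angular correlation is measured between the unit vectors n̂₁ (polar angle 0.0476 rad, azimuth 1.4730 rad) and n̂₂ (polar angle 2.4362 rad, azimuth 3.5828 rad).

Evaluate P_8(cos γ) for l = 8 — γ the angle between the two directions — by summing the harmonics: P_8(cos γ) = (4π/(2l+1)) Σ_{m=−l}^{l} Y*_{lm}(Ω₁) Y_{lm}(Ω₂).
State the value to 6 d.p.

0.095460

Expand P_8 via completeness: Σ_{m} conj(Y_{8,m}) at Ω₁ times Y_{8,m} at Ω₂ —
  m=-8: Y*=+0.000000-0.000000i  Y=-0.014893+0.006088i  product -0.000000+0.000000i
  m=-7: Y*=-0.000000-0.000000i  Y=-0.075473-0.004014i  product +0.000000+0.000000i
  m=-6: Y*=-0.000000+0.000000i  Y=-0.189358-0.102061i  product +0.000000-0.000000i
  m=-5: Y*=+0.000001+0.000002i  Y=-0.239645-0.325087i  product +0.000000-0.000001i
  m=-4: Y*=+0.000064-0.000026i  Y=-0.089541-0.455665i  product -0.000018-0.000027i
  m=-3: Y*=-0.000432-0.001429i  Y=+0.045810-0.181546i  product -0.000279+0.000013i
  m=-2: Y*=-0.022639+0.004485i  Y=-0.178121+0.216529i  product +0.003061-0.005701i
  m=-1: Y*=+0.022474+0.229075i  Y=-0.306738+0.144859i  product -0.040077-0.067010i
  m=+0: Y*=+1.116148-0.000000i  Y=+0.182562+0.000000i  product +0.203766+0.000000i
  m=+1: Y*=-0.022474+0.229075i  Y=+0.306738+0.144859i  product -0.040077+0.067010i
  m=+2: Y*=-0.022639-0.004485i  Y=-0.178121-0.216529i  product +0.003061+0.005701i
  m=+3: Y*=+0.000432-0.001429i  Y=-0.045810-0.181546i  product -0.000279-0.000013i
  m=+4: Y*=+0.000064+0.000026i  Y=-0.089541+0.455665i  product -0.000018+0.000027i
  m=+5: Y*=-0.000001+0.000002i  Y=+0.239645-0.325087i  product +0.000000+0.000001i
  m=+6: Y*=-0.000000-0.000000i  Y=-0.189358+0.102061i  product +0.000000+0.000000i
  m=+7: Y*=+0.000000-0.000000i  Y=+0.075473-0.004014i  product +0.000000-0.000000i
  m=+8: Y*=+0.000000+0.000000i  Y=-0.014893-0.006088i  product -0.000000-0.000000i
Accumulated sum +0.129140-0.000000i; after 4π/(2l+1) scaling, +0.095460-0.000000i ⇒ P_8 = 0.095460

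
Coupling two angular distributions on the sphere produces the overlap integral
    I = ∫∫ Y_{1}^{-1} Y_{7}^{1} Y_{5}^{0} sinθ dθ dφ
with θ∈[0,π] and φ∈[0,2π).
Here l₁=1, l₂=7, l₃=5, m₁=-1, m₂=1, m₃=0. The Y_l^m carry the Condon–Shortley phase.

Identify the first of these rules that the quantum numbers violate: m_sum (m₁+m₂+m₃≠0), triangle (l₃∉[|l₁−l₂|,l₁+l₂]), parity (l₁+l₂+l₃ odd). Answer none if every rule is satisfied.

triangle

azimuthal sum: -1 + 1 + 0 = 0  ✓
l₃ must lie in [6,8]; have l₃=5  ✗
L = 1 + 7 + 5 = 13 (odd)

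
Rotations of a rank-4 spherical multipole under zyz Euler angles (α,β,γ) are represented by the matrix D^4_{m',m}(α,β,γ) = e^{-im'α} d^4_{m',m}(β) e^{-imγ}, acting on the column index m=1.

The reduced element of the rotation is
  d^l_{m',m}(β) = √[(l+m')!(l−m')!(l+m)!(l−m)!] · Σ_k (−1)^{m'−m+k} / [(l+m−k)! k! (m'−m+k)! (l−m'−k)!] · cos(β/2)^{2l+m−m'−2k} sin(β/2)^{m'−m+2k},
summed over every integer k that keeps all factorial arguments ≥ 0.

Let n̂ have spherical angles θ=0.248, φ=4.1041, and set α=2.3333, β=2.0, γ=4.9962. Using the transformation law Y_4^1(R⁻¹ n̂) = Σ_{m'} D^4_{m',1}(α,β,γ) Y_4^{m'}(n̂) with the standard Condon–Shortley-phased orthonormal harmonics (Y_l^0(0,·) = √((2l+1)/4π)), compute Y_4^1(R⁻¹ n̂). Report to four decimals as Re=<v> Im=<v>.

Re=0.1597 Im=0.2568

Need the full column D^4_{m',1} for m'=−4..4 at α=2.3333, β=2.0000, γ=4.9962.
cos(β/2)=0.540302, sin(β/2)=0.841471
d^4_{-4,1}: single k=5 term ⇒ +0.497967;  D = -0.182572-0.463291i
d^4_{-3,1}: k∈[4..5] ⇒ +0.565227 -0.822581 = -0.257354;  D = +0.107962-0.233614i
d^4_{-2,1}: k∈[3..5] ⇒ +0.387986 -1.411603 +0.684774 = -0.338842;  D = -0.320603+0.109671i
d^4_{-1,1}: k∈[2..5] ⇒ +0.176157 -1.281814 +1.554532 -0.251370 = +0.197505;  D = -0.175305-0.090975i
d^4_{0,1}: k∈[1..4] ⇒ +0.050584 -0.736152 +1.785552 -0.721815 = +0.378168;  D = +0.105893+0.363040i
d^4_{1,1}: k∈[0..3] ⇒ +0.007263 -0.264235 +1.281814 -1.036355 = -0.011513;  D = -0.005765+0.009965i
d^4_{2,1}: k∈[0..2] ⇒ -0.047988 +0.581980 -0.941068 = -0.407077;  D = +0.395600-0.095981i
d^4_{3,1}: k∈[0..1] ⇒ +0.139820 -0.565227 = -0.425407;  D = -0.358088-0.229660i
d^4_{4,1}: single k=0 term ⇒ -0.205303;  D = +0.039223+0.201521i
Y_4^{m'}(θ=0.248,φ=4.1041) and Σ D·Y over m':
  (-0.1826-0.4633i)·(-0.0012+0.0010i)  (+0.1080-0.2336i)·(+0.0174+0.0045i)  (-0.3206+0.1097i)·(-0.0390-0.1055i)  (-0.1753-0.0910i)·(-0.2302+0.3306i)  (+0.1059+0.3630i)·(+0.6048+0.0000i)  (-0.0058+0.0100i)·(+0.2302+0.3306i)  (+0.3956-0.0960i)·(-0.0390+0.1055i)  (-0.3581-0.2297i)·(-0.0174+0.0045i)  (+0.0392+0.2015i)·(-0.0012-0.0010i)
Y_4^1(R⁻¹ n̂) = +0.159663+0.256820i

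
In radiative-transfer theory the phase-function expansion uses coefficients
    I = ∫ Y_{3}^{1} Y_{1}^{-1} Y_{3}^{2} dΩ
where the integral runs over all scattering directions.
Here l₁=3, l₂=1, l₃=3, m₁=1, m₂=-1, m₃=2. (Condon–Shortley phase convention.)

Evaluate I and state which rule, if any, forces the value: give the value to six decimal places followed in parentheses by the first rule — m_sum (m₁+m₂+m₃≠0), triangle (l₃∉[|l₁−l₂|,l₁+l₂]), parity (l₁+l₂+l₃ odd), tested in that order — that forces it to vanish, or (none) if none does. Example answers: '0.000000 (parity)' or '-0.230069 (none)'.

m-sum = 1 − 1 + 2 = 2 ≠ 0 ⇒ I = 0

0.000000 (m_sum)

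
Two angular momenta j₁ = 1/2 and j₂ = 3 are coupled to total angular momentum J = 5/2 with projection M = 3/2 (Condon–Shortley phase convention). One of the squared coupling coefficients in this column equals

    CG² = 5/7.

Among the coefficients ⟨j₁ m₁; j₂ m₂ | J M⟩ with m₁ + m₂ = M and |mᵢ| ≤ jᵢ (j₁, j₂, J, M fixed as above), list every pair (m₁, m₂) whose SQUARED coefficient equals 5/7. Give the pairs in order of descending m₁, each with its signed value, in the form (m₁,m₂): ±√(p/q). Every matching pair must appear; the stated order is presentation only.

Admissible pairs with m₁+m₂ = M = 3/2: (-1/2,2), (1/2,1)
  (m₁,m₂)=(1/2,1): CG² = 2/7, CG = +√(2/7)
  (m₁,m₂)=(-1/2,2): CG² = 5/7, CG = −√(5/7)   ← matches the target
Pairs with CG² = 5/7: (-1/2,2): −√(5/7)

(-1/2,2): −√(5/7)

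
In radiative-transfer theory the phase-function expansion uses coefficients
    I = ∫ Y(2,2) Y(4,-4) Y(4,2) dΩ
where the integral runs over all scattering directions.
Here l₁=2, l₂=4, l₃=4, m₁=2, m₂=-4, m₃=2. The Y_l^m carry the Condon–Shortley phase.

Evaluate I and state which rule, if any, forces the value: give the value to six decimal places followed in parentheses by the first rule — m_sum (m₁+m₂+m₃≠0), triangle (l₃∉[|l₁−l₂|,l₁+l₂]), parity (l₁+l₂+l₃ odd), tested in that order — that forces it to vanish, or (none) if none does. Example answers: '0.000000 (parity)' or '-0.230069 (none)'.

m-sum 0 ✓  L=10 even ✓  2≤4≤6 ✓
Π(2lᵢ+1) = 5×9×9 = 405
triangle coeff Δ(2,4,4) = 1/13860
Σ_t [0,2]: t=0:+1/192 t=1:−1/36 t=2:+1/192 = -5/288
(3j)²=20/693 [(2 4 4; 0 0 0)], sign=-1
Σ_t [0,0]: t=0:+1/2880 = 1/2880
(3j)²=2/165 [(2 4 4; 2 -4 2)], sign=+1
⇒ 4πI² = 120/847
I = (-1)√(120/847/(4π)) = -0.10618031
No selection rule forces the value: the integral is nonzero (none).

-0.106180 (none)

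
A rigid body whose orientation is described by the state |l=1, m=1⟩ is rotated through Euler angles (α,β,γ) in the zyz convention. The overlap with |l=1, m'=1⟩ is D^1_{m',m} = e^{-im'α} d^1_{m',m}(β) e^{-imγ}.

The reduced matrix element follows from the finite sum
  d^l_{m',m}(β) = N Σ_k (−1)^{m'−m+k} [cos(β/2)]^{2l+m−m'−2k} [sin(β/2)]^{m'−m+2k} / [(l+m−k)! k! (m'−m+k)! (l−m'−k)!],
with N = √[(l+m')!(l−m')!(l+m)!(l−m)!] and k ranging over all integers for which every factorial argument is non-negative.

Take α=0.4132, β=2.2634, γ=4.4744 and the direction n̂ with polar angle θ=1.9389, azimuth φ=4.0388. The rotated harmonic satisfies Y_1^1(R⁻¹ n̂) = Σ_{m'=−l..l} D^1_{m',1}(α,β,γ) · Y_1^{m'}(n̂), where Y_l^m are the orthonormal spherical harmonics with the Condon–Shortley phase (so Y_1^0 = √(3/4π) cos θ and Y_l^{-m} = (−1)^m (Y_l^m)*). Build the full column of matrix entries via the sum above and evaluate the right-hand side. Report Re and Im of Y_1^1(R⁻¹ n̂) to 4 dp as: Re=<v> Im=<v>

Re=-0.0803 Im=-0.3054

Need the full column D^1_{m',1} for m'=−1..1 at α=0.4132, β=2.2634, γ=4.4744.
cos(β/2)=0.425122, sin(β/2)=0.905136
d^1_{-1,1}: single k=2 term ⇒ +0.819272;  D = -0.496587+0.651619i
d^1_{0,1}: single k=1 term ⇒ +0.544180;  D = -0.128290+0.528841i
d^1_{1,1}: single k=0 term ⇒ +0.180728;  D = +0.031504+0.177961i
Y_1^{m'}(θ=1.9389,φ=4.0388) and Σ D·Y over m':
  (-0.4966+0.6516i)·(-0.2011+0.2519i)  (-0.1283+0.5288i)·(-0.1758+0.0000i)  (+0.0315+0.1780i)·(+0.2011+0.2519i)
Y_1^1(R⁻¹ n̂) = -0.080264-0.305400i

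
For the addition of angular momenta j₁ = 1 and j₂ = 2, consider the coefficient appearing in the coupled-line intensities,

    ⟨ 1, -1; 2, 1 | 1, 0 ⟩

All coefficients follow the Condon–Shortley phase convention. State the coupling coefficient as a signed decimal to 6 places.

+0.547723  (= +√(3/10))

√[3·2!0!2!/5! · 0!2!3!1!1!1!] = √(6/5)
  +(−1)^2/∏(2,0,0,1,0,1)! = 1/2  (running 1/2)
⟨..|..⟩ = √(6/5)·(1/2) = +0.547723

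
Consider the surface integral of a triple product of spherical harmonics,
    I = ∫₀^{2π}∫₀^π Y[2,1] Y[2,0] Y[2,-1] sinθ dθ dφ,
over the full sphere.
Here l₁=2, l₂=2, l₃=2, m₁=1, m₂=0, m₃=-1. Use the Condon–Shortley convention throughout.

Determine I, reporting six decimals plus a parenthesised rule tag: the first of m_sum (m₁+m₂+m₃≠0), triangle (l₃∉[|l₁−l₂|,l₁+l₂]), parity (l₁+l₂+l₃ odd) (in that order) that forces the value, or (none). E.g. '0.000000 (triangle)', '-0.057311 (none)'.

-0.090112 (none)

m-sum 0 ✓  L=6 even ✓  0≤2≤4 ✓
Π(2lᵢ+1) = 5×5×5 = 125
triangle coeff Δ(2,2,2) = 1/630
Σ_t [0,2]: t=0:+1/8 t=1:−1/1 t=2:+1/8 = -3/4
(3j)²=2/35 [(2 2 2; 0 0 0)], sign=-1
Σ_t [0,1]: t=0:+1/4 t=1:−1/2 = -1/4
(3j)²=1/70 [(2 2 2; 1 0 -1)], sign=+1
⇒ 4πI² = 5/49
I = (-1)√(5/49/(4π)) = -0.09011188
No selection rule forces the value: the integral is nonzero (none).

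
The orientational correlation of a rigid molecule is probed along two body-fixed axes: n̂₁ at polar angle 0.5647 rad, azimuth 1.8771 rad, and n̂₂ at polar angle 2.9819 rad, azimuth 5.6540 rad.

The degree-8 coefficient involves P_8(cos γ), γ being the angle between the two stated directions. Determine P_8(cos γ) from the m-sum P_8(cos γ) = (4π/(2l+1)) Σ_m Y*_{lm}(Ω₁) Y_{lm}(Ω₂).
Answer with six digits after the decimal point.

Addition theorem: P_8(cos γ) = (4π/17) Σ_m Y*_{lm}(Ω₁) Y_{lm}(Ω₂), m = −8…8:
  term(m=-8) = (0.000000, 0.000000)   from Y*(Ω₁)=(-0.002672, 0.002210), Y(Ω₂)=(0.000000, -0.000000)
  term(m=-7) = (-0.000000, 0.000000)   from Y*(Ω₁)=(0.018394, 0.011877), Y(Ω₂)=(0.000002, 0.000005)
  term(m=-6) = (-0.000006, 0.000004)   from Y*(Ω₁)=(0.022642, -0.082768), Y(Ω₂)=(-0.000067, -0.000049)
  term(m=-5) = (-0.000220, 0.000008)   from Y*(Ω₁)=(-0.232118, 0.009122), Y(Ω₂)=(0.000948, 0.000004)
  term(m=-4) = (-0.002880, -0.001972)   from Y*(Ω₁)=(0.146126, 0.405872), Y(Ω₂)=(-0.006563, 0.004734)
  term(m=-3) = (-0.008169, -0.023457)   from Y*(Ω₁)=(0.387133, -0.295454), Y(Ω₂)=(0.015887, -0.048467)
  term(m=-2) = (0.010462, -0.033798)   from Y*(Ω₁)=(-0.127989, -0.089951), Y(Ω₂)=(0.069516, 0.215216)
  term(m=-1) = (-0.177582, 0.130926)   from Y*(Ω₁)=(0.106991, -0.338305), Y(Ω₂)=(-0.502733, -0.365923)
  term(m=+0) = (-0.196647, -0.000000)   from Y*(Ω₁)=(-0.286261, -0.000000), Y(Ω₂)=(0.686951, 0.000000)
  term(m=+1) = (-0.177582, -0.130926)   from Y*(Ω₁)=(-0.106991, -0.338305), Y(Ω₂)=(0.502733, -0.365923)
  term(m=+2) = (0.010462, 0.033798)   from Y*(Ω₁)=(-0.127989, 0.089951), Y(Ω₂)=(0.069516, -0.215216)
  term(m=+3) = (-0.008169, 0.023457)   from Y*(Ω₁)=(-0.387133, -0.295454), Y(Ω₂)=(-0.015887, -0.048467)
  term(m=+4) = (-0.002880, 0.001972)   from Y*(Ω₁)=(0.146126, -0.405872), Y(Ω₂)=(-0.006563, -0.004734)
  term(m=+5) = (-0.000220, -0.000008)   from Y*(Ω₁)=(0.232118, 0.009122), Y(Ω₂)=(-0.000948, 0.000004)
  term(m=+6) = (-0.000006, -0.000004)   from Y*(Ω₁)=(0.022642, 0.082768), Y(Ω₂)=(-0.000067, 0.000049)
  term(m=+7) = (-0.000000, -0.000000)   from Y*(Ω₁)=(-0.018394, 0.011877), Y(Ω₂)=(-0.000002, 0.000005)
  term(m=+8) = (0.000000, -0.000000)   from Y*(Ω₁)=(-0.002672, -0.002210), Y(Ω₂)=(0.000000, 0.000000)
Total Σ_m = (-0.553437, 0.000000). Multiply by 0.739198: (-0.409100, 0.000000). P_8(cos γ) = -0.409100

-0.409100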